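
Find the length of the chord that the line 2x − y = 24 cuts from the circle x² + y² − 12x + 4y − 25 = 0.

6√5

Centre (6, −2), r² = 65. Perpendicular distance d from centre to line = |−10| / √5 = 10/√5.
Half the chord is √(r² − d²) = √(45), so the full chord is 6√5.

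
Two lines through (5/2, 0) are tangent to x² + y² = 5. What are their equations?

2x + y = 5 and 2x − y = 5

Write the tangent as mx − y + (0 − m·(5/2)) = 0 and set its distance from the centre to √5:
[m·(−5/2) − (0)]² = 5(m² + 1)
m² − 4 = 0, so m = −2 or m = 2.
With m = −2: 2x + y = 5. With m = 2: 2x − y = 5.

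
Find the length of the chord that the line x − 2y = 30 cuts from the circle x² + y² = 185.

The distance from (0, 0) to the line is 30/√5, and r² = 185.
Half the chord is √(r² − d²) = √(5), so the full chord is 2√5.

2√5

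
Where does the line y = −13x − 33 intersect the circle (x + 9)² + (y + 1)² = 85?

From the line, y = −13x − 33. Substituting:
170x² + 850x + 1020 = 0  ⟹  x² + 5x + 6 = 0
x = −2 or x = −3, giving (−2, −7) and (−3, 6).

(−3, 6) and (−2, −7)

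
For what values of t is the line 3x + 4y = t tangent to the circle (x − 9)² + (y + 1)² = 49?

The line touches the circle iff its distance from (9, −1) is 7:
|3·9 + 4·(−1) − t| / √25 = 7
|t − (23)| = 7·5, so t = 58 or t = −12.

t = −12 or t = 58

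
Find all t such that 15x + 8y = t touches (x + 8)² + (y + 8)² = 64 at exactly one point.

Tangency holds when the distance from the centre (−8, −8) to the line equals the radius 8:
|15·(−8) + 8·(−8) − t| / √289 = 8
|t − (−184)| = 8·17, so t = −48 or t = −320.

t = −320 or t = −48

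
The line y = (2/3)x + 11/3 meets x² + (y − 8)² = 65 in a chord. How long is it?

4√13

From the line, y = (11 + 2x)/3. Substituting:
13x² − 52x − 416 = 0  ⟹  x² − 4x − 32 = 0
x = 8 or x = −4, giving (8, 9) and (−4, 1).
Chord length = distance between (8, 9) and (−4, 1) = √208 = 4√13.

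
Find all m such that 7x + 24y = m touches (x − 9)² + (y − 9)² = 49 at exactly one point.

Tangency holds when the distance from the centre (9, 9) to the line equals the radius 7:
|7·9 + 24·9 − m| / √625 = 7
|m − (279)| = 7·25, so m = 454 or m = 104.

m = 104 or m = 454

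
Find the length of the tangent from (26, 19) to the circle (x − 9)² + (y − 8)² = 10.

With centre O = (9, 8), |OP|² = 410 and r² = 10.
Power of the point: PT² = |PO|² − r² = 400, so PT = 20.

20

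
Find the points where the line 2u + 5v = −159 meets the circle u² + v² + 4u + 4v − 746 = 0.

(−17, −25) and (−7, −29)

Substitute v = (−159 − 2u)/5:
29u² + 696u + 3451 = 0  ⟹  u² + 24u + 119 = 0
u = −7 or u = −17, giving (−7, −29) and (−17, −25).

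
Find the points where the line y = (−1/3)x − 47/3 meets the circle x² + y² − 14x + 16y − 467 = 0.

Express y = (−47 − x)/3 and substitute into the circle:
10x² − 80x − 4250 = 0  ⟹  x² − 8x − 425 = 0
x = 25 or x = −17, giving (25, −24) and (−17, −10).

(−17, −10) and (25, −24)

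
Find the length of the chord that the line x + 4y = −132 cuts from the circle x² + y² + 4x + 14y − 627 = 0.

4√17

Substitute y = (−132 − x)/4:
17x² + 272x = 0  ⟹  x² + 16x = 0
x = 0 or x = −16, giving (0, −33) and (−16, −29).
|(0, −33) − (−16, −29)| = √((16)² + (−4)²) = 4√17.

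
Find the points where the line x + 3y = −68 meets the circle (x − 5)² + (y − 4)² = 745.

Substitute y = (−68 − x)/3:
10x² + 70x − 80 = 0  ⟹  x² + 7x − 8 = 0
x = 1 or x = −8, giving (1, −23) and (−8, −20).

(−8, −20) and (1, −23)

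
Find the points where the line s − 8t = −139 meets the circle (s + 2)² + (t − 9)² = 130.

(−11, 16) and (5, 18)

From the line, t = (139 + s)/8. Substituting:
65s² + 390s − 3575 = 0  ⟹  s² + 6s − 55 = 0
s = 5 or s = −11, giving (5, 18) and (−11, 16).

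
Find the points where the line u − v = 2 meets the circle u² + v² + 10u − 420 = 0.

Substitute v = u − 2:
2u² + 6u − 416 = 0  ⟹  u² + 3u − 208 = 0
u = 13 or u = −16, giving (13, 11) and (−16, −18).

(−16, −18) and (13, 11)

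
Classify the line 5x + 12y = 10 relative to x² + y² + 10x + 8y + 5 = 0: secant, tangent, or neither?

Substituting the line into the circle gives 169x² + 860x + 1780 = 0.
Discriminant = (860)² − 4·169·(1780) = −463680 < 0.
No real roots: the line does not meet the circle.

neither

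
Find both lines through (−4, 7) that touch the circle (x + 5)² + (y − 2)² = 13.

A line y − (7) = m(x − (−4)) is tangent when its distance from (−5, 2) is √13:
(−1m − (−5))² = 13(m² + 1)
6m² + 5m − 6 = 0, so m = −3/2 or m = 2/3.
With m = −3/2: 3x + 2y = 2. With m = 2/3: 2x − 3y = −29.

3x + 2y = 2 and 2x − 3y = −29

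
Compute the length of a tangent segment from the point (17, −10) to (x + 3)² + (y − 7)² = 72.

√617

With centre O = (−3, 7), |OP|² = 689 and r² = 72.
Power of the point: PT² = |PO|² − r² = 617, so PT = √617.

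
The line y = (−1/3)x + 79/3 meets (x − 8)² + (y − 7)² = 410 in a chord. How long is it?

8√10

The distance from (8, 7) to the line is 50/√10, and r² = 410.
Half the chord is √(r² − d²) = √(160), so the full chord is 8√10.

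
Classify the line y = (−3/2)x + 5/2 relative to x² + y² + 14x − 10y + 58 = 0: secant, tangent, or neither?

neither

Centre (−7, 5), r² = 16. Distance² from centre to line = (−16)²/13 = 256/13.
Since d² > r², the line lies outside the circle.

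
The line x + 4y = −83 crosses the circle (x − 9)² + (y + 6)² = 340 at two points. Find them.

(−3, −20) and (13, −24)

Substitute y = (−83 − x)/4:
17x² − 170x − 663 = 0  ⟹  x² − 10x − 39 = 0
x = 13 or x = −3, giving (13, −24) and (−3, −20).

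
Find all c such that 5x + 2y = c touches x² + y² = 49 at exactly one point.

The line touches the circle iff its distance from (0, 0) is 7:
|5·0 + 2·0 − c| / √29 = 7
|c| = 7√29.

c = ±7√29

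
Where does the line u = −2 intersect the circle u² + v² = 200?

The line gives u = −2. Substituting into the circle:
v² − 196 = 0
v = 14 or v = −14, giving (−2, 14) and (−2, −14).

(−2, −14) and (−2, 14)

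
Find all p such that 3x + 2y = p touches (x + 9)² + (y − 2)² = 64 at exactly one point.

p = −23 ± 8√13

The line touches the circle iff its distance from (−9, 2) is 8:
|3·(−9) + 2·2 − p| / √13 = 8
|p − (−23)| = 8√13.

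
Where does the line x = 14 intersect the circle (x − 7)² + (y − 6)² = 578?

(14, −17) and (14, 29)

The line gives x = 14. Substituting into the circle:
y² − 12y − 493 = 0
y = 29 or y = −17, giving (14, 29) and (14, −17).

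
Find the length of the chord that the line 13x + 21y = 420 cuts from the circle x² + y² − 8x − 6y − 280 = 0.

√610

Express y = (420 − 13x)/21 and substitute into the circle:
610x² − 12810x = 0  ⟹  x² − 21x = 0
x = 21 or x = 0, giving (21, 7) and (0, 20).
Chord length = distance between (21, 7) and (0, 20) = √610 = √610.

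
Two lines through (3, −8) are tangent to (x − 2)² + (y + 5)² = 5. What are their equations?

x + 2y = −13 and 2x − y = 14

Write the tangent as mx − y + (−8 − m·(3)) = 0 and set its distance from the centre to √5:
(−1m − (3))² = 5(m² + 1)
2m² − 3m − 2 = 0, so m = −1/2 or m = 2.
Through (3, −8) these give x + 2y = −13 and 2x − y = 14.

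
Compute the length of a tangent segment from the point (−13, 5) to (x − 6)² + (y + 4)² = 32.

With centre O = (6, −4), |OP|² = 442 and r² = 32.
Power of the point: PT² = |PO|² − r² = 410, so PT = √410.

√410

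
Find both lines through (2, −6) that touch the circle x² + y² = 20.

A line y − (−6) = m(x − (2)) is tangent when its distance from (0, 0) is 2√5:
[m·(−2) − (6)]² = 20(m² + 1)
2m² − 3m − 2 = 0, so m = 2 or m = −1/2.
With m = 2: 2x − y = 10. With m = −1/2: x + 2y = −10.

2x − y = 10 and x + 2y = −10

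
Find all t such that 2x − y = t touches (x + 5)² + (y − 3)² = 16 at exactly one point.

t = −13 ± 4√5

Tangency holds when the distance from the centre (−5, 3) to the line equals the radius 4:
|2·(−5) − 1·3 − t| / √5 = 4
|t − (−13)| = 4√5.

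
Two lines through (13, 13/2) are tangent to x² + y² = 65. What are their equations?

7x − 4y = 65 and x + 8y = 65

Write the tangent as mx − y + (13/2 − m·(13)) = 0 and set its distance from the centre to √65:
(−13m − (−13/2))² = 65(m² + 1)
32m² − 52m − 7 = 0, so m = 7/4 or m = −1/8.
Through (13, 13/2) these give 7x − 4y = 65 and x + 8y = 65.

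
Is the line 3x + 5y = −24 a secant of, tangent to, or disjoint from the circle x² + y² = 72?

secant

d² = (3·0 + 5·0 − (−24))²/34 = 288/17; r² = 72.
Since d² < r², the line cuts the circle twice.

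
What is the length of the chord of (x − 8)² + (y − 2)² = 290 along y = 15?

22

Centre (8, 2), r² = 290. Perpendicular distance d from centre to line = |−13| / √1 = 13.
Chord = 2√(r² − d²) = 2·√(121) = 22.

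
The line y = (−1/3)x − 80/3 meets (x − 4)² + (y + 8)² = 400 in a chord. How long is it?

4√10

Centre (4, −8), r² = 400. Perpendicular distance d from centre to line = |60| / √10 = 60/√10.
Half the chord is √(r² − d²) = √(40), so the full chord is 4√10.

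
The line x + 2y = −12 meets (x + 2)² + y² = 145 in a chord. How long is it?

From the line, y = (−12 − x)/2. Substituting:
5x² + 40x − 420 = 0  ⟹  x² + 8x − 84 = 0
x = 6 or x = −14, giving (6, −9) and (−14, 1).
Chord length = distance between (6, −9) and (−14, 1) = √500 = 10√5.

10√5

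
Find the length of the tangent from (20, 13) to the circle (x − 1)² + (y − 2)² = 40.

With centre O = (1, 2), |OP|² = 482 and r² = 40.
By the tangent–radius right angle, tangent length = √(|PO|² − r²) = √442.

√442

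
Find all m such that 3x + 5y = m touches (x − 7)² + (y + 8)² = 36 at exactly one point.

For a tangent, require d(centre, line) = r = 6.
|3·7 + 5·(−8) − m| / √34 = 6
|m − (−19)| = 6√34.

m = −19 ± 6√34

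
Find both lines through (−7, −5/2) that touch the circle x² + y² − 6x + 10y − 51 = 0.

7x − 6y = −34 and 9x + 2y = −68

A line y − (−5/2) = m(x − (−7)) is tangent when its distance from (3, −5) is √85:
[m·(10) − (−5/2)]² = 85(m² + 1)
12m² + 40m − 63 = 0, so m = 7/6 or m = −9/2.
Through (−7, −5/2) these give 7x − 6y = −34 and 9x + 2y = −68.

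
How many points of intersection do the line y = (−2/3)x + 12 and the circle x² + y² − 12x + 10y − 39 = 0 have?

Centre (6, −5), r² = 100. Distance² from centre to line = (−39)²/13 = 117.
Since d² > r², the line lies outside the circle.

0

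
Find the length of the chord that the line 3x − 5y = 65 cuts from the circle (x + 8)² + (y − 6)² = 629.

5√34

Substitute y = (−65 + 3x)/5:
34x² − 170x − 5100 = 0  ⟹  x² − 5x − 150 = 0
x = 15 or x = −10, giving (15, −4) and (−10, −19).
|(15, −4) − (−10, −19)| = √((25)² + (15)²) = 5√34.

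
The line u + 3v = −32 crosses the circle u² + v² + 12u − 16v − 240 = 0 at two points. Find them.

From the line, v = (−32 − u)/3. Substituting:
10u² + 220u + 400 = 0  ⟹  u² + 22u + 40 = 0
u = −2 or u = −20, giving (−2, −10) and (−20, −4).

(−20, −4) and (−2, −10)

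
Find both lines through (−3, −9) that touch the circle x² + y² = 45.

2x + y = −15 and x − 2y = 15

Let a tangent through (−3, −9) have slope m. Its distance from (0, 0) must equal 3√5:
(3m − (9))² = 45(m² + 1)
2m² + 3m − 2 = 0, so m = −2 or m = 1/2.
Through (−3, −9) these give 2x + y = −15 and x − 2y = 15.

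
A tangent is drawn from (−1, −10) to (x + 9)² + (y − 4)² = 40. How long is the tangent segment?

Centre (−9, 4), r² = 40. |PO|² = (8)² + (−14)² = 260.
Power of the point: PT² = |PO|² − r² = 220, so PT = 2√55.

2√55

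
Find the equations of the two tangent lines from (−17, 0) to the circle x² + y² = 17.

x + 4y = −17 and x − 4y = −17

A line y − (0) = m(x − (−17)) is tangent when its distance from (0, 0) is √17:
[m·(17) − (0)]² = 17(m² + 1)
16m² − 1 = 0, so m = −1/4 or m = 1/4.
Through (−17, 0) these give x + 4y = −17 and x − 4y = −17.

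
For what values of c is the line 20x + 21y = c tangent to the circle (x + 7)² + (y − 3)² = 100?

c = −367 or c = 213

For a tangent, require d(centre, line) = r = 10.
|20·(−7) + 21·3 − c| / √841 = 10
|c − (−77)| = 10·29, so c = 213 or c = −367.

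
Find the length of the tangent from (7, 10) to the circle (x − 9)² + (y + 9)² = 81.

2√71

The centre is (9, −9) and r = 9. The square of the distance from P to the centre is 4 + 361 = 365.
The tangent meets the radius at right angles, so tangent² = |PO|² − r² = 365 − 81 = 284.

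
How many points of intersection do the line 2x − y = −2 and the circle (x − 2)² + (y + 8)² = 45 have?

Substituting the line into the circle gives 5x² + 36x + 59 = 0.
Δ = 1296 − 1180 = 116.
Two real roots: the line is a secant.

2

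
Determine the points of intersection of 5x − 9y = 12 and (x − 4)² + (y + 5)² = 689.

(−21, −13) and (24, 12)

Substitute y = (−12 + 5x)/9:
106x² − 318x − 53424 = 0  ⟹  x² − 3x − 504 = 0
x = 24 or x = −21, giving (24, 12) and (−21, −13).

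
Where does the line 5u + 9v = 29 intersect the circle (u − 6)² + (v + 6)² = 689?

(−14, 11) and (31, −14)

Express v = (29 − 5u)/9 and substitute into the circle:
106u² − 1802u − 46004 = 0  ⟹  u² − 17u − 434 = 0
u = 31 or u = −14, giving (31, −14) and (−14, 11).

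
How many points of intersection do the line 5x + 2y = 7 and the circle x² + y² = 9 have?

Centre (0, 0), r² = 9. Distance² from centre to line = (−7)²/29 = 49/29.
Since d² < r², the line cuts the circle twice.

2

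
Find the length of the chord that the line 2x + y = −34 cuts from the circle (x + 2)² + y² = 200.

4√5

The distance from (−2, 0) to the line is 30/√5, and r² = 200.
Half the chord is √(r² − d²) = √(20), so the full chord is 4√5.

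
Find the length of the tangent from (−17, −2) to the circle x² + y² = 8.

√285

With centre O = (0, 0), |OP|² = 293 and r² = 8.
Power of the point: PT² = |PO|² − r² = 285, so PT = √285.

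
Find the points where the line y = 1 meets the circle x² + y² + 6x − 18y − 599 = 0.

(−28, 1) and (22, 1)

Express y = 1 and substitute into the circle:
x² + 6x − 616 = 0
x = 22 or x = −28, giving (22, 1) and (−28, 1).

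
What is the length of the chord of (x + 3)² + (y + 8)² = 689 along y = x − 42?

3√2

The distance from (−3, −8) to the line is 37/√2, and r² = 689.
Half the chord is √(r² − d²) = √(9/2), so the full chord is 3√2.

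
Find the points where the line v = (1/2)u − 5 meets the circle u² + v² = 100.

(−6, −8) and (10, 0)

Express v = (−10 + u)/2 and substitute into the circle:
5u² − 20u − 300 = 0  ⟹  u² − 4u − 60 = 0
u = 10 or u = −6, giving (10, 0) and (−6, −8).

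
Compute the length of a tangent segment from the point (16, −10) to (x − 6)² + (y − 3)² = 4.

With centre O = (6, 3), |OP|² = 269 and r² = 4.
Power of the point: PT² = |PO|² − r² = 265, so PT = √265.

√265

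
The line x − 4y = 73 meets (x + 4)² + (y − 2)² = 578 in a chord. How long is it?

6√17

From the line, y = (−73 + x)/4. Substituting:
17x² − 34x − 2431 = 0  ⟹  x² − 2x − 143 = 0
x = 13 or x = −11, giving (13, −15) and (−11, −21).
|(13, −15) − (−11, −21)| = √((24)² + (6)²) = 6√17.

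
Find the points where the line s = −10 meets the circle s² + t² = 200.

(−10, −10) and (−10, 10)

The line gives s = −10. Substituting into the circle:
t² − 100 = 0
t = 10 or t = −10, giving (−10, 10) and (−10, −10).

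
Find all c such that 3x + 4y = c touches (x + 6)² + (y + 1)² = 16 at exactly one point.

c = −42 or c = −2

The line touches the circle iff its distance from (−6, −1) is 4:
|3·(−6) + 4·(−1) − c| / √25 = 4
|c − (−22)| = 4·5, so c = −2 or c = −42.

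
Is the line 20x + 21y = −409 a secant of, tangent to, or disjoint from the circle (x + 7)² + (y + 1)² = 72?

disjoint

Substituting the line into the circle gives 841x² + 21694x + 140401 = 0.
Discriminant = (21694)² − 4·841·(140401) = −1679328 < 0.
No real roots: the line does not meet the circle.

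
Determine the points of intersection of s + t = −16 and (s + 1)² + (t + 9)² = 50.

(−8, −8) and (0, −16)

Substitute t = −s − 16:
2s² + 16s = 0  ⟹  s² + 8s = 0
s = 0 or s = −8, giving (0, −16) and (−8, −8).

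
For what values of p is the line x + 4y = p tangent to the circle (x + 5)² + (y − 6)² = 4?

For a tangent, require d(centre, line) = r = 2.
|1·(−5) + 4·6 − p| / √17 = 2
|p − (19)| = 2√17.

p = 19 ± 2√17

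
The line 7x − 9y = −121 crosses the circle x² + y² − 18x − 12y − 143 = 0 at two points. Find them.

(−7, 8) and (11, 22)

Substitute y = (121 + 7x)/9:
130x² − 520x − 10010 = 0  ⟹  x² − 4x − 77 = 0
x = 11 or x = −7, giving (11, 22) and (−7, 8).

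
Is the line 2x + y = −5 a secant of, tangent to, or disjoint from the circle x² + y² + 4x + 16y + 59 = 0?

disjoint

Substituting the line into the circle gives 5x² − 8x + 4 = 0.
Discriminant = (−8)² − 4·5·(4) = −16 < 0.
No real roots: the line does not meet the circle.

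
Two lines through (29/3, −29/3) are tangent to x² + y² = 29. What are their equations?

5x + 2y = 29 and 2x + 5y = −29

A line y − (−29/3) = m(x − (29/3)) is tangent when its distance from (0, 0) is √29:
[m·(−29/3) − (29/3)]² = 29(m² + 1)
10m² + 29m + 10 = 0, so m = −5/2 or m = −2/5.
With m = −5/2: 5x + 2y = 29. With m = −2/5: 2x + 5y = −29.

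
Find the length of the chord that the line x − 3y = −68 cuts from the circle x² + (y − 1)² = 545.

Substitute y = (68 + x)/3:
10x² + 130x − 680 = 0  ⟹  x² + 13x − 68 = 0
x = 4 or x = −17, giving (4, 24) and (−17, 17).
|(4, 24) − (−17, 17)| = √((21)² + (7)²) = 7√10.

7√10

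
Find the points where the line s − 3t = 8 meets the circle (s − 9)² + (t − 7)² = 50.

From the line, t = (−8 + s)/3. Substituting:
10s² − 220s + 1120 = 0  ⟹  s² − 22s + 112 = 0
s = 14 or s = 8, giving (14, 2) and (8, 0).

(8, 0) and (14, 2)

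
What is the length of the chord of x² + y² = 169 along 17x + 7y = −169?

13√2

The distance from (0, 0) to the line is 169/√338, and r² = 169.
Chord = 2√(r² − d²) = 2·√(169/2) = 13√2.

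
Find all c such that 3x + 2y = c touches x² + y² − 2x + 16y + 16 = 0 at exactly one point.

The line touches the circle iff its distance from (1, −8) is 7:
|3·1 + 2·(−8) − c| / √13 = 7
|c − (−13)| = 7√13.

c = −13 ± 7√13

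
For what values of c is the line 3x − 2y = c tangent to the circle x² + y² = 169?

Tangency holds when the distance from the centre (0, 0) to the line equals the radius 13:
|3·0 − 2·0 − c| / √13 = 13
|c| = 13√13.

c = ±13√13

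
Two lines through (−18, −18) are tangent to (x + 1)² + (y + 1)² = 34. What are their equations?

3x − 5y = 36 and 5x − 3y = −36

A line y − (−18) = m(x − (−18)) is tangent when its distance from (−1, −1) is √34:
(17m − (17))² = 34(m² + 1)
15m² − 34m + 15 = 0, so m = 3/5 or m = 5/3.
With m = 3/5: 3x − 5y = 36. With m = 5/3: 5x − 3y = −36.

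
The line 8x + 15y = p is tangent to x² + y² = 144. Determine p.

For a tangent, require d(centre, line) = r = 12.
|8·0 + 15·0 − p| / √289 = 12
|p| = 12·17, so p = 204 or p = −204.

p = −204 or p = 204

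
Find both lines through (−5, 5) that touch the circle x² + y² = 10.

3x + y = −10 and x + 3y = 10

Write the tangent as mx − y + (5 − m·(−5)) = 0 and set its distance from the centre to √10:
(5m − (−5))² = 10(m² + 1)
3m² + 10m + 3 = 0, so m = −3 or m = −1/3.
Through (−5, 5) these give 3x + y = −10 and x + 3y = 10.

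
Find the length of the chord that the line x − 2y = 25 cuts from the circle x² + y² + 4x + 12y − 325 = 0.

16√5

Express y = (−25 + x)/2 and substitute into the circle:
5x² − 10x − 1275 = 0  ⟹  x² − 2x − 255 = 0
x = 17 or x = −15, giving (17, −4) and (−15, −20).
|(17, −4) − (−15, −20)| = √((32)² + (16)²) = 16√5.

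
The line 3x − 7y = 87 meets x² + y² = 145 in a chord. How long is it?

Centre (0, 0), r² = 145. Perpendicular distance d from centre to line = |−87| / √58 = 87/√58.
Half the chord is √(r² − d²) = √(29/2), so the full chord is √58.

√58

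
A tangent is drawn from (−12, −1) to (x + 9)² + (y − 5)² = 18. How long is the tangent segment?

3√3

Centre (−9, 5), r² = 18. |PO|² = (−3)² + (−6)² = 45.
The tangent meets the radius at right angles, so tangent² = |PO|² − r² = 45 − 18 = 27.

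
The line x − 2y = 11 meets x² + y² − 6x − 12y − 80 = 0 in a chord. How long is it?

Substitute y = (−11 + x)/2:
5x² − 70x + 65 = 0  ⟹  x² − 14x + 13 = 0
x = 13 or x = 1, giving (13, 1) and (1, −5).
Chord length = distance between (13, 1) and (1, −5) = √180 = 6√5.

6√5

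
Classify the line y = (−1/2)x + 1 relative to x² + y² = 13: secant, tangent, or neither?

secant

d² = (1·0 + 2·0 − (2))²/5 = 4/5; r² = 13.
Since d² < r², the line cuts the circle twice.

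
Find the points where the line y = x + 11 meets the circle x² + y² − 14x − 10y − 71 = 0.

(−5, 6) and (6, 17)

Express y = x + 11 and substitute into the circle:
2x² − 2x − 60 = 0  ⟹  x² − x − 30 = 0
x = 6 or x = −5, giving (6, 17) and (−5, 6).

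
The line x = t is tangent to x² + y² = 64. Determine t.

The line touches the circle iff its distance from (0, 0) is 8:
|1·0 + 0·0 − t| / √1 = 8
|t| = 8, so t = 8 or t = −8.

t = −8 or t = 8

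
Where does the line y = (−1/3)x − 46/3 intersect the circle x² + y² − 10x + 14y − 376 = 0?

From the line, y = (−46 − x)/3. Substituting:
10x² − 40x − 3200 = 0  ⟹  x² − 4x − 320 = 0
x = 20 or x = −16, giving (20, −22) and (−16, −10).

(−16, −10) and (20, −22)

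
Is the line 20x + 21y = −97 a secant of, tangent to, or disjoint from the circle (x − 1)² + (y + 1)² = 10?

disjoint

Substituting the line into the circle gives 841x² + 2158x + 1807 = 0.
Δ = 4656964 − 6078748 = −1421784.
No real roots: the line does not meet the circle.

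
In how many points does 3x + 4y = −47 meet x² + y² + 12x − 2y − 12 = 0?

2

Substituting the line into the circle gives 25x² + 498x + 2393 = 0.
Discriminant = (498)² − 4·25·(2393) = 8704 > 0.
Two real roots: the line is a secant.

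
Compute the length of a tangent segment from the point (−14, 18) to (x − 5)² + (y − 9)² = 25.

With centre O = (5, 9), |OP|² = 442 and r² = 25.
The tangent meets the radius at right angles, so tangent² = |PO|² − r² = 442 − 25 = 417.

√417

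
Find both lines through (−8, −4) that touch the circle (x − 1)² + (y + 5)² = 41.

Write the tangent as mx − y + (−4 − m·(−8)) = 0 and set its distance from the centre to √41:
(9m − (−1))² = 41(m² + 1)
20m² + 9m − 20 = 0, so m = −5/4 or m = 4/5.
Through (−8, −4) these give 5x + 4y = −56 and 4x − 5y = −12.

5x + 4y = −56 and 4x − 5y = −12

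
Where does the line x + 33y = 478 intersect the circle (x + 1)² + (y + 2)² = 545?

(−17, 15) and (16, 14)

Substitute y = (478 − x)/33:
1090x² + 1090x − 296480 = 0  ⟹  x² + x − 272 = 0
x = 16 or x = −17, giving (16, 14) and (−17, 15).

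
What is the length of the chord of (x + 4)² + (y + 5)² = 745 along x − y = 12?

From the line, y = x − 12. Substituting:
2x² − 6x − 680 = 0  ⟹  x² − 3x − 340 = 0
x = 20 or x = −17, giving (20, 8) and (−17, −29).
Chord length = distance between (20, 8) and (−17, −29) = √2738 = 37√2.

37√2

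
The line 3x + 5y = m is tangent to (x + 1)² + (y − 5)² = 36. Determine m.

The line touches the circle iff its distance from (−1, 5) is 6:
|3·(−1) + 5·5 − m| / √34 = 6
|m − (22)| = 6√34.

m = 22 ± 6√34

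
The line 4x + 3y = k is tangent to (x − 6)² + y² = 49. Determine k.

k = −11 or k = 59

Tangency holds when the distance from the centre (6, 0) to the line equals the radius 7:
|4·6 + 3·0 − k| / √25 = 7
|k − (24)| = 7·5, so k = 59 or k = −11.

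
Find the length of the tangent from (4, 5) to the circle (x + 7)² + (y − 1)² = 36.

Centre (−7, 1), r² = 36. |PO|² = (11)² + (4)² = 137.
Power of the point: PT² = |PO|² − r² = 101, so PT = √101.

√101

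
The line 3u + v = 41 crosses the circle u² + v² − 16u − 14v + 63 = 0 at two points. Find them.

From the line, v = −3u + 41. Substituting:
10u² − 220u + 1170 = 0  ⟹  u² − 22u + 117 = 0
u = 13 or u = 9, giving (13, 2) and (9, 14).

(9, 14) and (13, 2)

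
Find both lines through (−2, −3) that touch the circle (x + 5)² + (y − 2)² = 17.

4x − y = −5 and x + 4y = −14

Write the tangent as mx − y + (−3 − m·(−2)) = 0 and set its distance from the centre to √17:
(−3m − (5))² = 17(m² + 1)
4m² − 15m − 4 = 0, so m = 4 or m = −1/4.
Through (−2, −3) these give 4x − y = −5 and x + 4y = −14.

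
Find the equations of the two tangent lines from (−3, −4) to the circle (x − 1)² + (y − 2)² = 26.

Write the tangent as mx − y + (−4 − m·(−3)) = 0 and set its distance from the centre to √26:
(4m − (6))² = 26(m² + 1)
5m² + 24m − 5 = 0, so m = 1/5 or m = −5.
Through (−3, −4) these give x − 5y = 17 and 5x + y = −19.

x − 5y = 17 and 5x + y = −19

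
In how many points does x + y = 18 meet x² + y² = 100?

0

Centre (0, 0), r² = 100. Distance² from centre to line = (−18)²/2 = 162.
Since d² > r², the line lies outside the circle.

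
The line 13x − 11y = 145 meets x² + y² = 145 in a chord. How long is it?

The distance from (0, 0) to the line is 145/√290, and r² = 145.
Half the chord is √(r² − d²) = √(145/2), so the full chord is √290.

√290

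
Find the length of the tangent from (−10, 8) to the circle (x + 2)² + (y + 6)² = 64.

14

With centre O = (−2, −6), |OP|² = 260 and r² = 64.
By the tangent–radius right angle, tangent length = √(|PO|² − r²) = √196 = 14.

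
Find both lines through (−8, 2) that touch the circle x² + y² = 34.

3x − 5y = −34 and 5x + 3y = −34

A line y − (2) = m(x − (−8)) is tangent when its distance from (0, 0) is √34:
(8m − (−2))² = 34(m² + 1)
15m² + 16m − 15 = 0, so m = 3/5 or m = −5/3.
Through (−8, 2) these give 3x − 5y = −34 and 5x + 3y = −34.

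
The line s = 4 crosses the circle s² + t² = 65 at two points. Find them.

(4, −7) and (4, 7)

The line gives s = 4. Substituting into the circle:
t² − 49 = 0
t = 7 or t = −7, giving (4, 7) and (4, −7).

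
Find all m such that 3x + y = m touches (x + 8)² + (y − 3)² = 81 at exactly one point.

m = −21 ± 9√10

For a tangent, require d(centre, line) = r = 9.
|3·(−8) + 1·3 − m| / √10 = 9
|m − (−21)| = 9√10.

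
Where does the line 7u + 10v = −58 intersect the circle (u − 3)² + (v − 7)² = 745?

(−24, 11) and (16, −17)

From the line, v = (−58 − 7u)/10. Substituting:
149u² + 1192u − 57216 = 0  ⟹  u² + 8u − 384 = 0
u = 16 or u = −24, giving (16, −17) and (−24, 11).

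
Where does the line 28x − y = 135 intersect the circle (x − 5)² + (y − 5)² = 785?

(4, −23) and (6, 33)

Substitute y = 28x − 135:
785x² − 7850x + 18840 = 0  ⟹  x² − 10x + 24 = 0
x = 6 or x = 4, giving (6, 33) and (4, −23).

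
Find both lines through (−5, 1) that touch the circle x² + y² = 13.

2x − 3y = −13 and 3x + 2y = −13

Write the tangent as mx − y + (1 − m·(−5)) = 0 and set its distance from the centre to √13:
(5m − (−1))² = 13(m² + 1)
6m² + 5m − 6 = 0, so m = 2/3 or m = −3/2.
Through (−5, 1) these give 2x − 3y = −13 and 3x + 2y = −13.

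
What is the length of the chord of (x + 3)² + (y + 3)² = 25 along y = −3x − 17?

3√10

The distance from (−3, −3) to the line is 5/√10, and r² = 25.
Chord = 2√(r² − d²) = 2·√(45/2) = 3√10.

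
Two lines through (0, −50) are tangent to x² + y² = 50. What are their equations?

A line y − (−50) = m(x − (0)) is tangent when its distance from (0, 0) is 5√2:
[m·(0) − (50)]² = 50(m² + 1)
m² − 49 = 0, so m = −7 or m = 7.
Through (0, −50) these give 7x + y = −50 and 7x − y = 50.

7x + y = −50 and 7x − y = 50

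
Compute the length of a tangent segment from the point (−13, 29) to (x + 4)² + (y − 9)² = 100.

√381

Centre (−4, 9), r² = 100. |PO|² = (−9)² + (20)² = 481.
The tangent meets the radius at right angles, so tangent² = |PO|² − r² = 481 − 100 = 381.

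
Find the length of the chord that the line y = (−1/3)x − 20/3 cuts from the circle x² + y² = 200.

8√10

Express y = (−20 − x)/3 and substitute into the circle:
10x² + 40x − 1400 = 0  ⟹  x² + 4x − 140 = 0
x = 10 or x = −14, giving (10, −10) and (−14, −2).
Chord length = distance between (10, −10) and (−14, −2) = √640 = 8√10.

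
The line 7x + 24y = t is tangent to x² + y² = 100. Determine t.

t = −250 or t = 250

For a tangent, require d(centre, line) = r = 10.
|7·0 + 24·0 − t| / √625 = 10
|t| = 10·25, so t = 250 or t = −250.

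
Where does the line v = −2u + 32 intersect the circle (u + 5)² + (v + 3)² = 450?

(10, 12) and (16, 0)

Express v = −2u + 32 and substitute into the circle:
5u² − 130u + 800 = 0  ⟹  u² − 26u + 160 = 0
u = 16 or u = 10, giving (16, 0) and (10, 12).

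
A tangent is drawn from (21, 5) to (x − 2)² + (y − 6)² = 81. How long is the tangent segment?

√281

The centre is (2, 6) and r = 9. The square of the distance from P to the centre is 361 + 1 = 362.
By the tangent–radius right angle, tangent length = √(|PO|² − r²) = √281.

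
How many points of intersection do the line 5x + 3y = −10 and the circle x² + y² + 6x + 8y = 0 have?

Substituting the line into the circle gives 34x² + 34x − 140 = 0.
Discriminant = (34)² − 4·34·(−140) = 20196 > 0.
Two real roots: the line is a secant.

2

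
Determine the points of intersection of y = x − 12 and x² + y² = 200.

From the line, y = x − 12. Substituting:
2x² − 24x − 56 = 0  ⟹  x² − 12x − 28 = 0
x = 14 or x = −2, giving (14, 2) and (−2, −14).

(−2, −14) and (14, 2)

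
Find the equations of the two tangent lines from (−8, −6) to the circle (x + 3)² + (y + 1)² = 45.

A line y − (−6) = m(x − (−8)) is tangent when its distance from (−3, −1) is 3√5:
[m·(5) − (5)]² = 45(m² + 1)
2m² + 5m + 2 = 0, so m = −2 or m = −1/2.
Through (−8, −6) these give 2x + y = −22 and x + 2y = −20.

2x + y = −22 and x + 2y = −20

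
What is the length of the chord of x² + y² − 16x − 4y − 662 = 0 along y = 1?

54

Substitute y = 1:
x² − 16x − 665 = 0
x = 35 or x = −19, giving (35, 1) and (−19, 1).
|(35, 1) − (−19, 1)| = √((54)² + (0)²) = 54.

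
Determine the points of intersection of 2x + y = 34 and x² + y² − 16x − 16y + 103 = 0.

Express y = −2x + 34 and substitute into the circle:
5x² − 120x + 715 = 0  ⟹  x² − 24x + 143 = 0
x = 13 or x = 11, giving (13, 8) and (11, 12).

(11, 12) and (13, 8)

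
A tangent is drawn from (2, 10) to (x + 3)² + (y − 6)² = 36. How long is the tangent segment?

The centre is (−3, 6) and r = 6. The square of the distance from P to the centre is 25 + 16 = 41.
By the tangent–radius right angle, tangent length = √(|PO|² − r²) = √5.

√5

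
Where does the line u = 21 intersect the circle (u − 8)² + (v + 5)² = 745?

(21, −29) and (21, 19)

The line gives u = 21. Substituting into the circle:
v² + 10v − 551 = 0
v = 19 or v = −29, giving (21, 19) and (21, −29).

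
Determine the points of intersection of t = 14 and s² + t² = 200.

From the line, t = 14. Substituting:
s² − 4 = 0
s = 2 or s = −2, giving (2, 14) and (−2, 14).

(−2, 14) and (2, 14)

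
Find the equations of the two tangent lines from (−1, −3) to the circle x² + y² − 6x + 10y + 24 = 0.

A line y − (−3) = m(x − (−1)) is tangent when its distance from (3, −5) is √10:
[m·(4) − (−2)]² = 10(m² + 1)
3m² + 8m − 3 = 0, so m = −3 or m = 1/3.
Through (−1, −3) these give 3x + y = −6 and x − 3y = 8.

3x + y = −6 and x − 3y = 8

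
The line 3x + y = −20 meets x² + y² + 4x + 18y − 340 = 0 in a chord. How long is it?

13√10

From the line, y = −3x − 20. Substituting:
10x² + 70x − 300 = 0  ⟹  x² + 7x − 30 = 0
x = 3 or x = −10, giving (3, −29) and (−10, 10).
Chord length = distance between (3, −29) and (−10, 10) = √1690 = 13√10.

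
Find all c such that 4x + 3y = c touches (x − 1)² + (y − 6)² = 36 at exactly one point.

c = −8 or c = 52

The line touches the circle iff its distance from (1, 6) is 6:
|4·1 + 3·6 − c| / √25 = 6
|c − (22)| = 6·5, so c = 52 or c = −8.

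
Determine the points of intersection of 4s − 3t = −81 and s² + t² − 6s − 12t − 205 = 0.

From the line, t = (81 + 4s)/3. Substituting:
25s² + 450s + 1800 = 0  ⟹  s² + 18s + 72 = 0
s = −6 or s = −12, giving (−6, 19) and (−12, 11).

(−12, 11) and (−6, 19)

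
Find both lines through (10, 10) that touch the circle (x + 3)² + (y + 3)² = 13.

A line y − (10) = m(x − (10)) is tangent when its distance from (−3, −3) is √13:
[m·(−13) − (−13)]² = 13(m² + 1)
6m² − 13m + 6 = 0, so m = 3/2 or m = 2/3.
Through (10, 10) these give 3x − 2y = 10 and 2x − 3y = −10.

3x − 2y = 10 and 2x − 3y = −10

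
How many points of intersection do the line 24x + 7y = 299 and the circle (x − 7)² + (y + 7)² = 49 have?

Centre (7, −7), r² = 49. Distance² from centre to line = (−180)²/625 = 1296/25.
Since d² > r², the line lies outside the circle.

0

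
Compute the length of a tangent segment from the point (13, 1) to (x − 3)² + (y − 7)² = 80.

With centre O = (3, 7), |OP|² = 136 and r² = 80.
Power of the point: PT² = |PO|² − r² = 56, so PT = 2√14.

2√14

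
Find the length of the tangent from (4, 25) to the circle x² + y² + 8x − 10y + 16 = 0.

Centre (−4, 5), r² = 25. |PO|² = (8)² + (20)² = 464.
Power of the point: PT² = |PO|² − r² = 439, so PT = √439.

√439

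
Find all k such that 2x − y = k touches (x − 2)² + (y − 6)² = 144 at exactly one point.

k = −2 ± 12√5

The line touches the circle iff its distance from (2, 6) is 12:
|2·2 − 1·6 − k| / √5 = 12
|k − (−2)| = 12√5.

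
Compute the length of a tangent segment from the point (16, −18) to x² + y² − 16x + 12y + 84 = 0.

8√3

The centre is (8, −6) and r = 4. The square of the distance from P to the centre is 64 + 144 = 208.
Power of the point: PT² = |PO|² − r² = 192, so PT = 8√3.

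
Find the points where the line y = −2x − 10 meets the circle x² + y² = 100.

(−8, 6) and (0, −10)

From the line, y = −2x − 10. Substituting:
5x² + 40x = 0  ⟹  x² + 8x = 0
x = 0 or x = −8, giving (0, −10) and (−8, 6).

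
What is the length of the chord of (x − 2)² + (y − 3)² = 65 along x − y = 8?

7√2

From the line, y = x − 8. Substituting:
2x² − 26x + 60 = 0  ⟹  x² − 13x + 30 = 0
x = 10 or x = 3, giving (10, 2) and (3, −5).
|(10, 2) − (3, −5)| = √((7)² + (7)²) = 7√2.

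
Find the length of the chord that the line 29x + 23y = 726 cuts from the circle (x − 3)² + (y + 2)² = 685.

From the line, y = (726 − 29x)/23. Substituting:
1370x² − 47950x + 238380 = 0  ⟹  x² − 35x + 174 = 0
x = 29 or x = 6, giving (29, −5) and (6, 24).
Chord length = distance between (29, −5) and (6, 24) = √1370 = √1370.

√1370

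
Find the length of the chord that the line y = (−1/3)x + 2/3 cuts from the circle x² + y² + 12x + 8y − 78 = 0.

Substitute y = (2 − x)/3:
10x² + 80x − 650 = 0  ⟹  x² + 8x − 65 = 0
x = 5 or x = −13, giving (5, −1) and (−13, 5).
|(5, −1) − (−13, 5)| = √((18)² + (−6)²) = 6√10.

6√10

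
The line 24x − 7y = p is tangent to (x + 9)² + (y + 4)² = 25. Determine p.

Tangency holds when the distance from the centre (−9, −4) to the line equals the radius 5:
|24·(−9) − 7·(−4) − p| / √625 = 5
|p − (−188)| = 5·25, so p = −63 or p = −313.

p = −313 or p = −63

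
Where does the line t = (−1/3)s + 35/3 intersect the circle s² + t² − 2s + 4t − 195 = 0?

Substitute t = (35 − s)/3:
10s² − 100s − 110 = 0  ⟹  s² − 10s − 11 = 0
s = 11 or s = −1, giving (11, 8) and (−1, 12).

(−1, 12) and (11, 8)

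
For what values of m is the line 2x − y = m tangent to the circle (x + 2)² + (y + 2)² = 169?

m = −2 ± 13√5

For a tangent, require d(centre, line) = r = 13.
|2·(−2) − 1·(−2) − m| / √5 = 13
|m − (−2)| = 13√5.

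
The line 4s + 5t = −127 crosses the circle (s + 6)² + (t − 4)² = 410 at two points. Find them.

(−23, −7) and (−13, −15)

Substitute t = (−127 − 4s)/5:
41s² + 1476s + 12259 = 0  ⟹  s² + 36s + 299 = 0
s = −13 or s = −23, giving (−13, −15) and (−23, −7).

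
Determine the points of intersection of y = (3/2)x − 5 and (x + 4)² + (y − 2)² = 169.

(−4, −11) and (8, 7)

From the line, y = (−10 + 3x)/2. Substituting:
13x² − 52x − 416 = 0  ⟹  x² − 4x − 32 = 0
x = 8 or x = −4, giving (8, 7) and (−4, −11).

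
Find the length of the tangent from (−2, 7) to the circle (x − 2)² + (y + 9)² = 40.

2√58

With centre O = (2, −9), |OP|² = 272 and r² = 40.
The tangent meets the radius at right angles, so tangent² = |PO|² − r² = 272 − 40 = 232.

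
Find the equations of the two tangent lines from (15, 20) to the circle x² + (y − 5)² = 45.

2x − y = 10 and x − 2y = −25

Write the tangent as mx − y + (20 − m·(15)) = 0 and set its distance from the centre to 3√5:
(−15m − (−15))² = 45(m² + 1)
2m² − 5m + 2 = 0, so m = 2 or m = 1/2.
Through (15, 20) these give 2x − y = 10 and x − 2y = −25.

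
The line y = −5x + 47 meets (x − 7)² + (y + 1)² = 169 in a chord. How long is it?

5√26

Centre (7, −1), r² = 169. Perpendicular distance d from centre to line = |−13| / √26 = 13/√26.
Chord = 2√(r² − d²) = 2·√(325/2) = 5√26.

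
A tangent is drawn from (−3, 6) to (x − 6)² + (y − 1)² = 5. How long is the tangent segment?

With centre O = (6, 1), |OP|² = 106 and r² = 5.
Power of the point: PT² = |PO|² − r² = 101, so PT = √101.

√101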